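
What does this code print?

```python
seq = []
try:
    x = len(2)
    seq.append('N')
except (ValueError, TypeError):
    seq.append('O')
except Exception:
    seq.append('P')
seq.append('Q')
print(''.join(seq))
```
OQ

TypeError matches tuple containing it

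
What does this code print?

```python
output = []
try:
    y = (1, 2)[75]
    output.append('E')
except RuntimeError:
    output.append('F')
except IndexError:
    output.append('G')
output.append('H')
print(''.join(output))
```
GH

IndexError is caught by its specific handler, not RuntimeError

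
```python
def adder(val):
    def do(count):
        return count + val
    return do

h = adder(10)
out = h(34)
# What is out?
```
44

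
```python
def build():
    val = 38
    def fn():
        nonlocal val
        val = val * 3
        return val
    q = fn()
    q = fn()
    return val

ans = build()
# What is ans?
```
342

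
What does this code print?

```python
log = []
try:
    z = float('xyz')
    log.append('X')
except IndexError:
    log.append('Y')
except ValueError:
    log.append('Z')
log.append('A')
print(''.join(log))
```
ZA

ValueError is caught by its specific handler, not IndexError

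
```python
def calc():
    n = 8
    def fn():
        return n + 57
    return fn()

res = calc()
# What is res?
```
65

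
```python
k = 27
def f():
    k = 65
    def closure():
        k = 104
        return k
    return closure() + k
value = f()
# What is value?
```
169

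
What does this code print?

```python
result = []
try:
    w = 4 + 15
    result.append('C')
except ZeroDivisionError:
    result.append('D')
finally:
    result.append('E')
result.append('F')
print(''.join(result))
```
CEF

finally runs after normal execution too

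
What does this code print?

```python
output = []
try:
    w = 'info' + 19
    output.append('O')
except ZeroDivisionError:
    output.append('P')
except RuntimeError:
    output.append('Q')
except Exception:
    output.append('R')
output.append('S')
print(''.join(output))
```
RS

TypeError not specifically caught, falls to Exception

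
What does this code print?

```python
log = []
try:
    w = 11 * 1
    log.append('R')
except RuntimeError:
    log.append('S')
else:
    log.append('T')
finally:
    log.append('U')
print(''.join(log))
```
RTU

else runs before finally when no exception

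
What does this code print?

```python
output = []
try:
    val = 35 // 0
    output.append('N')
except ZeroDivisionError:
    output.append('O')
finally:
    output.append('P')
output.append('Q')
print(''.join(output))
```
OPQ

finally always runs, even after exception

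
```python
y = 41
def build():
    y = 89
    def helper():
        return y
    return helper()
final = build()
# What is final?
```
89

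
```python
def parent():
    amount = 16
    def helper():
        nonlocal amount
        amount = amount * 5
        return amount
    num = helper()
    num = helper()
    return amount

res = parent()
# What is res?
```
400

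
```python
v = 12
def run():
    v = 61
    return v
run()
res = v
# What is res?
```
12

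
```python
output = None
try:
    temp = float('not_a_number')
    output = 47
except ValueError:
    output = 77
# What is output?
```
77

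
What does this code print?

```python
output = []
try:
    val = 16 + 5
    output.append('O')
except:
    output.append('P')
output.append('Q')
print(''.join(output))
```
OQ

No exception, try block completes normally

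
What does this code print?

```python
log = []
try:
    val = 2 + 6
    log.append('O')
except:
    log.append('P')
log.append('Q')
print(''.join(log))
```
OQ

No exception, try block completes normally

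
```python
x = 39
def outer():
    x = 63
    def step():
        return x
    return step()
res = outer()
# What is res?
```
63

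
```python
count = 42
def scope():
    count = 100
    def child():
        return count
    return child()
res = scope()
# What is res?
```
100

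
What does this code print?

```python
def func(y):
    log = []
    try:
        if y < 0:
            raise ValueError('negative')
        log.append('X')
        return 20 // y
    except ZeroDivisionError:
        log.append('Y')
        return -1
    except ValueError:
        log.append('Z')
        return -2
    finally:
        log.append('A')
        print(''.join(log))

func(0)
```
XYA

y=0 causes ZeroDivisionError, caught, finally prints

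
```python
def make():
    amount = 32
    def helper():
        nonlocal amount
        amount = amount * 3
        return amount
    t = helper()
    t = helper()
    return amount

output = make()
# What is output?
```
288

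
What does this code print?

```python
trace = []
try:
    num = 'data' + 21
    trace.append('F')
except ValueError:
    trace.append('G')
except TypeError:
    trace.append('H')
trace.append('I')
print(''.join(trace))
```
HI

TypeError is caught by its specific handler, not ValueError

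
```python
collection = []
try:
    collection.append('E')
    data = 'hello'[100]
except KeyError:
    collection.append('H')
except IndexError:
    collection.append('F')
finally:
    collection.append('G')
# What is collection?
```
['E', 'F', 'G']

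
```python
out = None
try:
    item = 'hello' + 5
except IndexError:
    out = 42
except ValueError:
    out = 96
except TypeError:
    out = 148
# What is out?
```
148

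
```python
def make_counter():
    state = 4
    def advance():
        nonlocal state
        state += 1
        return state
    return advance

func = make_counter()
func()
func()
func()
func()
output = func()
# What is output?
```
9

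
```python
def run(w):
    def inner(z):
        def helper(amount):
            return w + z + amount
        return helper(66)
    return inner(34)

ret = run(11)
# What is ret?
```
111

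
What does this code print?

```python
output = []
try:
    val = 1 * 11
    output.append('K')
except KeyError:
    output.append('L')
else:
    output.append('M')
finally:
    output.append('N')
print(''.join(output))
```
KMN

else runs before finally when no exception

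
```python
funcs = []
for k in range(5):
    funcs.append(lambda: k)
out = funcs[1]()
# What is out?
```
4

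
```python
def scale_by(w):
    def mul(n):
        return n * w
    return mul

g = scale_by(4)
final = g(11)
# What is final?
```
44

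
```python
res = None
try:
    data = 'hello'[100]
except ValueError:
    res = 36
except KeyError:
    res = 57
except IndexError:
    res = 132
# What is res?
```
132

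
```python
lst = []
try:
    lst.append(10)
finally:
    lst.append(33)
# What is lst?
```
[10, 33]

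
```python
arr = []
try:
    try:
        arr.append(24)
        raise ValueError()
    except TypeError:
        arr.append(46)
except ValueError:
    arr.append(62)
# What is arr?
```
[24, 62]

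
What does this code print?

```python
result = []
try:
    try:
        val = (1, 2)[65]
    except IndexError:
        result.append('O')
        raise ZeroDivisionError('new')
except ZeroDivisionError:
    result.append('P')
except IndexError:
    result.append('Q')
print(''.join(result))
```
OP

New ZeroDivisionError raised, caught by outer ZeroDivisionError handler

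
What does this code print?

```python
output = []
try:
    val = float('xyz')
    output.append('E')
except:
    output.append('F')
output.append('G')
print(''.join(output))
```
FG

Exception raised in try, caught by bare except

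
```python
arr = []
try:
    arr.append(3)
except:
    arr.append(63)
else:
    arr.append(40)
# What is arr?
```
[3, 40]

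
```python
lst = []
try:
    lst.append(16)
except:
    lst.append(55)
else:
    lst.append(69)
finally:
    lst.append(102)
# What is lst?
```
[16, 69, 102]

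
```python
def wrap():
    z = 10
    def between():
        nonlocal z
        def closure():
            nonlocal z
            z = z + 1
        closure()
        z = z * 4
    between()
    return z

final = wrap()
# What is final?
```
44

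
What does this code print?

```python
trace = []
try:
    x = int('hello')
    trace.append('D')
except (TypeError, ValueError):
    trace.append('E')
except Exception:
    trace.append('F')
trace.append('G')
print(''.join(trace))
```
EG

ValueError matches tuple containing it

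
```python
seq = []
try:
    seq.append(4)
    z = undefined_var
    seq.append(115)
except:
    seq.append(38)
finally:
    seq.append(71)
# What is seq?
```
[4, 38, 71]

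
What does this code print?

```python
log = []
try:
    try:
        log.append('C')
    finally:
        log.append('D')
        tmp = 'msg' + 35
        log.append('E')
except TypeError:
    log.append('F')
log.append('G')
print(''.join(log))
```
CDFG

Exception in inner finally caught by outer except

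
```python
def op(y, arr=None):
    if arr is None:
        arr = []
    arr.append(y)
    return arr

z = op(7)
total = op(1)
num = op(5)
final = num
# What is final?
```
[5]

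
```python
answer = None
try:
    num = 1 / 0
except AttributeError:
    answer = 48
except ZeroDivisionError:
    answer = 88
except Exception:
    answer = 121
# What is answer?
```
88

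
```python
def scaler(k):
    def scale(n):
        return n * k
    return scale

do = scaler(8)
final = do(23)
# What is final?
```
184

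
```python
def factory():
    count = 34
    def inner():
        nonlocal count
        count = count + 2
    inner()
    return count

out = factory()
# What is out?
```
36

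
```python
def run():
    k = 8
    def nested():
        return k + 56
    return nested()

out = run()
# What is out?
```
64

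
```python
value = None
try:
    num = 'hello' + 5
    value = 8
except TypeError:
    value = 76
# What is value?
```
76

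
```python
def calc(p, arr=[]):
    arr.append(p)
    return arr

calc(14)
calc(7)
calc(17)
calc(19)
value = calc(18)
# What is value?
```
[14, 7, 17, 19, 18]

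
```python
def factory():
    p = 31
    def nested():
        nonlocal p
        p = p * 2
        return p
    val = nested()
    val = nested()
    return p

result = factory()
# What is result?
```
124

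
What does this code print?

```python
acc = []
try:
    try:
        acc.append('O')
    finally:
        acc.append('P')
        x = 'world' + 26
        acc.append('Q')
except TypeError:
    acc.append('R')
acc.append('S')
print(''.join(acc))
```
OPRS

Exception in inner finally caught by outer except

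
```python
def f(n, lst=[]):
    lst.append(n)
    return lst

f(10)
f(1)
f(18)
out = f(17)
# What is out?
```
[10, 1, 18, 17]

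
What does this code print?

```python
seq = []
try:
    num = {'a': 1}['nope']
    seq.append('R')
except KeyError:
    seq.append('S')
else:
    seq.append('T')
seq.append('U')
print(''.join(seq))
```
SU

else block skipped when exception is caught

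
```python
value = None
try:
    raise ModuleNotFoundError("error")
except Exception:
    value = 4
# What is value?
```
4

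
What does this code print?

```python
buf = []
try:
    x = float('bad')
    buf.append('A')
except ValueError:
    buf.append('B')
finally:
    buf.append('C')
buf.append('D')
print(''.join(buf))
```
BCD

finally always runs, even after exception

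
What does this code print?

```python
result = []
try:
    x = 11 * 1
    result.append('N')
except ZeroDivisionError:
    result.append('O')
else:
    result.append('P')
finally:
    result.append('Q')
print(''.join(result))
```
NPQ

else runs before finally when no exception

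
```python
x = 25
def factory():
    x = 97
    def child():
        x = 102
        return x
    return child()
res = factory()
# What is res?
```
102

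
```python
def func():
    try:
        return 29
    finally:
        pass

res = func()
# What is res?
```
29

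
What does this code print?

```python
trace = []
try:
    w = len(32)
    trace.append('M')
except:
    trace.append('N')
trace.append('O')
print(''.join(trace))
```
NO

Exception raised in try, caught by bare except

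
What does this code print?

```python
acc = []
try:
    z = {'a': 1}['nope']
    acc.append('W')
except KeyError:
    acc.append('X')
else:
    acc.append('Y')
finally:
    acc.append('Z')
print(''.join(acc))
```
XZ

Exception: except runs, else skipped, finally runs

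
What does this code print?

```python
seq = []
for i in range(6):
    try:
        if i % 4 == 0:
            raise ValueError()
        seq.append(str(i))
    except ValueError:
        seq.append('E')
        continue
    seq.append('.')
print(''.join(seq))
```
E1.2.3.E5.

continue in except skips rest of loop body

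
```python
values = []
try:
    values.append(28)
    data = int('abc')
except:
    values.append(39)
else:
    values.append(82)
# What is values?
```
[28, 39]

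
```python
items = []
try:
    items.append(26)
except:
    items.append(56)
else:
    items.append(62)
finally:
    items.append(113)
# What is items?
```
[26, 62, 113]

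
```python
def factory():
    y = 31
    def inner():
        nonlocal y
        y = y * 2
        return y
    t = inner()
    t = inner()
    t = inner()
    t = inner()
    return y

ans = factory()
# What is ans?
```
496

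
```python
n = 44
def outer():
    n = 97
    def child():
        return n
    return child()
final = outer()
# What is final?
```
97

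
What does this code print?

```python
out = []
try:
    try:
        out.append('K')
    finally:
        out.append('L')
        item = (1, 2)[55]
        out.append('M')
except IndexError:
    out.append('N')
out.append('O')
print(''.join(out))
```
KLNO

Exception in inner finally caught by outer except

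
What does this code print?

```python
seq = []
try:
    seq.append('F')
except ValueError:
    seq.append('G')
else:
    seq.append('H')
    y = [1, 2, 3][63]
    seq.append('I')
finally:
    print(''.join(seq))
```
FH

Try succeeds, else appends 'H', IndexError in else is uncaught, finally prints before exception propagates ('I' never appended)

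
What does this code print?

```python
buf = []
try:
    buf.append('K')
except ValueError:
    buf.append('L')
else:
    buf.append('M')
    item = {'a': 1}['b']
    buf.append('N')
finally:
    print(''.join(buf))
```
KM

Try succeeds, else appends 'M', KeyError in else is uncaught, finally prints before exception propagates ('N' never appended)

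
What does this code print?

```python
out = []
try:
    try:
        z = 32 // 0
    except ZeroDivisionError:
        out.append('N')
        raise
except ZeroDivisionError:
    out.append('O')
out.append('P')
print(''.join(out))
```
NOP

raise without argument re-raises current exception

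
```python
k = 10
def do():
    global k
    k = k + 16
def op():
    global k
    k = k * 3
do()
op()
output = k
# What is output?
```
78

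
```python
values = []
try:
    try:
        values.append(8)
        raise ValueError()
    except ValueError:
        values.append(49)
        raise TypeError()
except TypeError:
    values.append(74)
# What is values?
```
[8, 49, 74]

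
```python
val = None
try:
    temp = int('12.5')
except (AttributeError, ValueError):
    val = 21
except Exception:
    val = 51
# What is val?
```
21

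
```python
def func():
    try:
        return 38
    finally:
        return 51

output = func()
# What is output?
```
51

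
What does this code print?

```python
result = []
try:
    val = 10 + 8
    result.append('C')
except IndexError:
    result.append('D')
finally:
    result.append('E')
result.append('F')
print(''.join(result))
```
CEF

finally runs after normal execution too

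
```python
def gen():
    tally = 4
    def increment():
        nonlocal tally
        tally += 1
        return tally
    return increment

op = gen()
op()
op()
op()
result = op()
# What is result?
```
8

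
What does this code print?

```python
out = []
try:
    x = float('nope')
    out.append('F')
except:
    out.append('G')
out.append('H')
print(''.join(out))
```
GH

Exception raised in try, caught by bare except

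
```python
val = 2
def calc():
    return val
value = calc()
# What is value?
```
2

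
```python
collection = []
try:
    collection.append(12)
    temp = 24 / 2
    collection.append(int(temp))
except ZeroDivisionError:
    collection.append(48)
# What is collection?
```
[12, 12]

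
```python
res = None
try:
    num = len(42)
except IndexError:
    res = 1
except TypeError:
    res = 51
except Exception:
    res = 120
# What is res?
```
51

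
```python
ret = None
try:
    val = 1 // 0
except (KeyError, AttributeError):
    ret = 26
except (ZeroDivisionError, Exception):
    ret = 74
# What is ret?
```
74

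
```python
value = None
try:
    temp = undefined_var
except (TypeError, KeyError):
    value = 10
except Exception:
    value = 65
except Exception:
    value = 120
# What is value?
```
65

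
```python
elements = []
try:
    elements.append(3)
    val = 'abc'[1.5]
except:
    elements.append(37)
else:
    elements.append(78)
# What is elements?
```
[3, 37]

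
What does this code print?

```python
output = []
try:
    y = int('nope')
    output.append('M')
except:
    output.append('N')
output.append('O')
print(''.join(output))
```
NO

Exception raised in try, caught by bare except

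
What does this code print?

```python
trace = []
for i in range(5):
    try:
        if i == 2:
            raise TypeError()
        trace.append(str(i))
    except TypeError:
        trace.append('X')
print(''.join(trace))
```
01X34

Exception on i=2 caught, loop continues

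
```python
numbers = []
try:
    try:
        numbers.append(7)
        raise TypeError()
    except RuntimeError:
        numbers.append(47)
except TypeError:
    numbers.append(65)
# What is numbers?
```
[7, 65]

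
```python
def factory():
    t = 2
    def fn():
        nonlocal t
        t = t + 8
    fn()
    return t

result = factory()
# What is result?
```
10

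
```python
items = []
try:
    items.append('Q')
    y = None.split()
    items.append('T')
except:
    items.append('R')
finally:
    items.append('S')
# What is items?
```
['Q', 'R', 'S']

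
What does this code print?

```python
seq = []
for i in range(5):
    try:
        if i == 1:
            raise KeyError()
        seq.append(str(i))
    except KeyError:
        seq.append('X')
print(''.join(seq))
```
0X234

Exception on i=1 caught, loop continues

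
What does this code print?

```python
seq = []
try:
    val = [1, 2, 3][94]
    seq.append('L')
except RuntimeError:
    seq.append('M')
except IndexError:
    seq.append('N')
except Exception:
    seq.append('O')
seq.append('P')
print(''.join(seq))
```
NP

IndexError matches before generic Exception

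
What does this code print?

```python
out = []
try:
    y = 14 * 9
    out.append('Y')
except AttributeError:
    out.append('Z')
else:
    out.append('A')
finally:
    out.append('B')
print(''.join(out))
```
YAB

else runs before finally when no exception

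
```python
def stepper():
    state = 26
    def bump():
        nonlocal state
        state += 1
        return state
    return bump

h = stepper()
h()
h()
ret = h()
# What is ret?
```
29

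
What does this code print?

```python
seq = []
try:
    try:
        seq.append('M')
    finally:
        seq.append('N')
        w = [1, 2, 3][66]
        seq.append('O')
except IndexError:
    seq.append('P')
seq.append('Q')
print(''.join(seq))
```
MNPQ

Exception in inner finally caught by outer except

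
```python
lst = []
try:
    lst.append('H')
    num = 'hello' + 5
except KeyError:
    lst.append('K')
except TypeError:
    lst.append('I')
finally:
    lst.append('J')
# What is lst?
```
['H', 'I', 'J']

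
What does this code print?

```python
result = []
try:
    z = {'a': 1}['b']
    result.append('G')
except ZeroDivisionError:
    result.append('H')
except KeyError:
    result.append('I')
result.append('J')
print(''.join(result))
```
IJ

KeyError is caught by its specific handler, not ZeroDivisionError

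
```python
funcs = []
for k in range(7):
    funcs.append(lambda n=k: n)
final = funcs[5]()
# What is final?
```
5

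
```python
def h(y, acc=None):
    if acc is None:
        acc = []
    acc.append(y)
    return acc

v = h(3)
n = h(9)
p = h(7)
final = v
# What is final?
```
[3]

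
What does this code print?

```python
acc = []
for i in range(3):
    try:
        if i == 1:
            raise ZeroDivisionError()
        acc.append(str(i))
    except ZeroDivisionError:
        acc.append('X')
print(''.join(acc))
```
0X2

Exception on i=1 caught, loop continues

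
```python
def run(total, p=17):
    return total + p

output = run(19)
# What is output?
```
36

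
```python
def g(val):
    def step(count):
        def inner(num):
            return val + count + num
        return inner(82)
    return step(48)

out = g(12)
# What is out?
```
142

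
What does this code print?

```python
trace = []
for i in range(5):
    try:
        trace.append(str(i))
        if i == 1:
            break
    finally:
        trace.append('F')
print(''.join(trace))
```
0F1F

finally runs even when breaking out of loop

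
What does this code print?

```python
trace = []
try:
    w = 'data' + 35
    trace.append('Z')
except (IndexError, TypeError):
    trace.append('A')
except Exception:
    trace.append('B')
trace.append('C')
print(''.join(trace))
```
AC

TypeError matches tuple containing it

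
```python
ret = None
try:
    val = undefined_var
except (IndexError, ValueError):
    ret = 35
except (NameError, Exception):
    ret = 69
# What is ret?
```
69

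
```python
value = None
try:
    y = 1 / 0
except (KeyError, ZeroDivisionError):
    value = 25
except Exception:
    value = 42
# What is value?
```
25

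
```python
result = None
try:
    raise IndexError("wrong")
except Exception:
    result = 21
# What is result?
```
21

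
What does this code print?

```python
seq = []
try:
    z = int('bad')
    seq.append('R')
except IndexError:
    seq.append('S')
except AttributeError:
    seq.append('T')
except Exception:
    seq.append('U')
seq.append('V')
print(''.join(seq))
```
UV

ValueError not specifically caught, falls to Exception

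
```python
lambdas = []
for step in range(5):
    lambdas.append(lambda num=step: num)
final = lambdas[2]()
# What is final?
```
2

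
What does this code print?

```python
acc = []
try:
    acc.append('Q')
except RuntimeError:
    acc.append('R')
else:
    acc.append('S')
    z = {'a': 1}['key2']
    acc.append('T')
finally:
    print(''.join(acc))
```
QS

Try succeeds, else appends 'S', KeyError in else is uncaught, finally prints before exception propagates ('T' never appended)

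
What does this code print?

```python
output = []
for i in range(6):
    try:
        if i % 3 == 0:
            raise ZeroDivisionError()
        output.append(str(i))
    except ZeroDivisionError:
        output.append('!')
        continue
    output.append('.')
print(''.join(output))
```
!1.2.!4.5.

continue in except skips rest of loop body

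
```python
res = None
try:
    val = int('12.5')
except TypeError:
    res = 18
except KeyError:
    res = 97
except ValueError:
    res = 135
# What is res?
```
135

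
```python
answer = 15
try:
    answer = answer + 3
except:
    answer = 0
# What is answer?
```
18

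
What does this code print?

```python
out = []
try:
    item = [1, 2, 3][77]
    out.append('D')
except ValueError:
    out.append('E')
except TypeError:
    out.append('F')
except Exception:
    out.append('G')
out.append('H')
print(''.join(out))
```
GH

IndexError not specifically caught, falls to Exception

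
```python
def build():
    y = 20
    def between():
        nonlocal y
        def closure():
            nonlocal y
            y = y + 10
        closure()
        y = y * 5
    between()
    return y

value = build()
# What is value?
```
150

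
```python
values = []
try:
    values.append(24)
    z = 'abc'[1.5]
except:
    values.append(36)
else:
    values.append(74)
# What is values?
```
[24, 36]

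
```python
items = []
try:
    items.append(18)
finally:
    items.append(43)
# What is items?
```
[18, 43]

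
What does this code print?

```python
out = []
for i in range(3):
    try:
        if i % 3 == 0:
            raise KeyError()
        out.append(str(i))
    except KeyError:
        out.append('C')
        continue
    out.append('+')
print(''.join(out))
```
C1+2+

continue in except skips rest of loop body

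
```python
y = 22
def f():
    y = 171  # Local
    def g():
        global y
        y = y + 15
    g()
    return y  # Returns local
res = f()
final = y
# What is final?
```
37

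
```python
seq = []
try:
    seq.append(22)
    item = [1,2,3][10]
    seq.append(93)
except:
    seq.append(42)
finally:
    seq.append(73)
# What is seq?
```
[22, 42, 73]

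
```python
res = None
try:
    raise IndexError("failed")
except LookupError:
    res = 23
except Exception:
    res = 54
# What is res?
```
23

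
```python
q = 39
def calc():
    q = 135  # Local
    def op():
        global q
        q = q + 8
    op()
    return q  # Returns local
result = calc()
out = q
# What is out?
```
47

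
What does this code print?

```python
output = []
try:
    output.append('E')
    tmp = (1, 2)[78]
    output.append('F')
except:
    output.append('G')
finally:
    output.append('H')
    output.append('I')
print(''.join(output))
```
EGHI

Code before exception runs, then except, then all of finally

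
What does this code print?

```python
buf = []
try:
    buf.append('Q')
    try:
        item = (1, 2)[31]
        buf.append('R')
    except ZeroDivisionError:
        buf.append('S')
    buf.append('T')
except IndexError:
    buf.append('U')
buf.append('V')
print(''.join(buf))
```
QUV

Inner handler doesn't match, propagates to outer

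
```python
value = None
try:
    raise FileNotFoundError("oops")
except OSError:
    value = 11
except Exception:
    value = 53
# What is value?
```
11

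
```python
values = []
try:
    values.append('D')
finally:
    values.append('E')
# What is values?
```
['D', 'E']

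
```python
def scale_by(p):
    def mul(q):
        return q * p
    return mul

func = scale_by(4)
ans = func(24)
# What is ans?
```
96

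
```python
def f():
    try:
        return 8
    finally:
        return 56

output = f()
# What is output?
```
56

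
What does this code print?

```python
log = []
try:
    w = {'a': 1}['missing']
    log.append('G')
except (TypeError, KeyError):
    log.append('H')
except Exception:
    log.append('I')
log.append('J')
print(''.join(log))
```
HJ

KeyError matches tuple containing it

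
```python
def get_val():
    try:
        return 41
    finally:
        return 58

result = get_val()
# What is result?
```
58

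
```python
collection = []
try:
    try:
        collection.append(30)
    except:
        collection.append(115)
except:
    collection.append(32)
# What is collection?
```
[30]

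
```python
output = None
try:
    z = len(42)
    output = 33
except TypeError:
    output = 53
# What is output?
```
53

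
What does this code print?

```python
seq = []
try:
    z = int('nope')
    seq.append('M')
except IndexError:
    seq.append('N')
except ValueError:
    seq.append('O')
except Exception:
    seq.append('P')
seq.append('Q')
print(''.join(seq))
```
OQ

ValueError matches before generic Exception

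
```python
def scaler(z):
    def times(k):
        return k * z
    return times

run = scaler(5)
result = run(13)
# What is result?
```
65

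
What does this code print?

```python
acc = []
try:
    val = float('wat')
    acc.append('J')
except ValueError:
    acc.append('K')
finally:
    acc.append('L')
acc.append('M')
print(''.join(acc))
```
KLM

finally always runs, even after exception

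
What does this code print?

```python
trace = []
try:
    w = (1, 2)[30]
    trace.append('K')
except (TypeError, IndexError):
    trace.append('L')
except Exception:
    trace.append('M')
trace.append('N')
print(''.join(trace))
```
LN

IndexError matches tuple containing it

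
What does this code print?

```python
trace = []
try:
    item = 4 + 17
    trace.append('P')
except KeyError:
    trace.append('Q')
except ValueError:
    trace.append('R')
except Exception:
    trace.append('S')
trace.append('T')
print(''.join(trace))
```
PT

No exception, try block completes normally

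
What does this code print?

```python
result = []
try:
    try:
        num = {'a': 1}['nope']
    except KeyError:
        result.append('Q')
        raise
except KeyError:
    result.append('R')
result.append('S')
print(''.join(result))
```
QRS

raise without argument re-raises current exception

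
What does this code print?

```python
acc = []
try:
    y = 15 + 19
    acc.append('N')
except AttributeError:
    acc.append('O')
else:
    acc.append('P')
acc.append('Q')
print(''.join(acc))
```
NPQ

else block runs when no exception occurs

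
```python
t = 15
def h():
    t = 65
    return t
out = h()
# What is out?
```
65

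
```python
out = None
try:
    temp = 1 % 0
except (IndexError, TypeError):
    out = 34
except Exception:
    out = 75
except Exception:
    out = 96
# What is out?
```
75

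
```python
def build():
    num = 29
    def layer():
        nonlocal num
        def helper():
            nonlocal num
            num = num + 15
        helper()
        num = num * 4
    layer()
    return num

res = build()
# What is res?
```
176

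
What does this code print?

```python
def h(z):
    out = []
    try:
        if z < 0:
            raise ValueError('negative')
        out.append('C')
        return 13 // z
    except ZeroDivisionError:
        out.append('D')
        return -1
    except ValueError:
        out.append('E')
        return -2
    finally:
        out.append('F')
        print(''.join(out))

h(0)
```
CDF

z=0 causes ZeroDivisionError, caught, finally prints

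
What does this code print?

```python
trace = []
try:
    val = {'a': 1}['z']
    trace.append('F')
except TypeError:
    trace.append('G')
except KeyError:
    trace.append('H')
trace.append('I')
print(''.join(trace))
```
HI

KeyError is caught by its specific handler, not TypeError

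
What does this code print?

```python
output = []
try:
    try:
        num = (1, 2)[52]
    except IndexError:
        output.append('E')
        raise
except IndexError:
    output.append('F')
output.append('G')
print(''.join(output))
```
EFG

raise without argument re-raises current exception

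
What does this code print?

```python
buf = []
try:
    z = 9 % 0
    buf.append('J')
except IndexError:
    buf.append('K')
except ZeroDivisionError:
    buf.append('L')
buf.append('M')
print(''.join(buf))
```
LM

ZeroDivisionError is caught by its specific handler, not IndexError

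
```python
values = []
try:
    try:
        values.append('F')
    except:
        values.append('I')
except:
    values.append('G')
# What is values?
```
['F']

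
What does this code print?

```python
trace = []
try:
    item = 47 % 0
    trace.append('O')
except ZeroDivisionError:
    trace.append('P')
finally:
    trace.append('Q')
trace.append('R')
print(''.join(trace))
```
PQR

finally always runs, even after exception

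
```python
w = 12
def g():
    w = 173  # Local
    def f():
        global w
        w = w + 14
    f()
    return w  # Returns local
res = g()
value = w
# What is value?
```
26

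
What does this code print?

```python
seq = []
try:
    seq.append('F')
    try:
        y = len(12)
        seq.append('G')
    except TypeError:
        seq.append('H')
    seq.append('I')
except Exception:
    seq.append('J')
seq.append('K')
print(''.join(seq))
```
FHIK

Inner exception caught by inner handler, outer continues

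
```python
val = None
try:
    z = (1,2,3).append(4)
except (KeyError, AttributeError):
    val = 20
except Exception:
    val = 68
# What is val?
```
20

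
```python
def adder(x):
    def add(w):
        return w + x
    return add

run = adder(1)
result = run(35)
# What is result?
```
36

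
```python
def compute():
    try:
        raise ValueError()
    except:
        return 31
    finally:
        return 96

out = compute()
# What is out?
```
96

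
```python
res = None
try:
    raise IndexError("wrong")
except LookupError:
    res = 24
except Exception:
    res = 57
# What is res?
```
24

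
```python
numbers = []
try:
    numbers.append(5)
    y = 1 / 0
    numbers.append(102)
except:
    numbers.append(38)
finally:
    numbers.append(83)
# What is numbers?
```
[5, 38, 83]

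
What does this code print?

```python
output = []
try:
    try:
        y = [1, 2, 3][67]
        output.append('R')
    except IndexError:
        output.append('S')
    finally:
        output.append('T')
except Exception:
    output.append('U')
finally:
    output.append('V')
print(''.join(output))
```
STV

Both finally blocks run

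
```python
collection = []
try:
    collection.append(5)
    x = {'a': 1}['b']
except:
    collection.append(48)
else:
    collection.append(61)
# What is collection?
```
[5, 48]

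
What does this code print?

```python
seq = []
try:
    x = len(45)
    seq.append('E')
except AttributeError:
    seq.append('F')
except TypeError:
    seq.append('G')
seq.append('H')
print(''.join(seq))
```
GH

TypeError is caught by its specific handler, not AttributeError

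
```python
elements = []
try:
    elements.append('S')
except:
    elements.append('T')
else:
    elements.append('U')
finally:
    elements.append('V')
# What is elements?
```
['S', 'U', 'V']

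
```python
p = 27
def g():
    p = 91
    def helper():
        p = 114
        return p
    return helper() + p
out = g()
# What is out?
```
205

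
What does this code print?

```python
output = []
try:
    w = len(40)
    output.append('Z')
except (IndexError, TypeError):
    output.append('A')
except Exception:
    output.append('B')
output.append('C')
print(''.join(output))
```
AC

TypeError matches tuple containing it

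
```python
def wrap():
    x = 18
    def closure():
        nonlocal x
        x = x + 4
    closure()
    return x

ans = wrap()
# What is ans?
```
22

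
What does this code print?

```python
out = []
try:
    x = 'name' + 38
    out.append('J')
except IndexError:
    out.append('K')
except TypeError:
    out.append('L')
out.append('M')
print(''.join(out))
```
LM

TypeError is caught by its specific handler, not IndexError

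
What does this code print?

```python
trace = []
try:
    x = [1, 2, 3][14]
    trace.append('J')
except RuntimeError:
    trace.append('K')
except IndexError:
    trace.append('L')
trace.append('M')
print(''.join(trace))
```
LM

IndexError is caught by its specific handler, not RuntimeError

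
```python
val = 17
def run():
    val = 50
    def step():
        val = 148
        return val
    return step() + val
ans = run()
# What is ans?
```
198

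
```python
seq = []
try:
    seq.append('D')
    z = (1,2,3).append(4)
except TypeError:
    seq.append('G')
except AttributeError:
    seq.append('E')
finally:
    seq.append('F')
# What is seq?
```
['D', 'E', 'F']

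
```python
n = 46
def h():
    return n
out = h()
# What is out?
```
46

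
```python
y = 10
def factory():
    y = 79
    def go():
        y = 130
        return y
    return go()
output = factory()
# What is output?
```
130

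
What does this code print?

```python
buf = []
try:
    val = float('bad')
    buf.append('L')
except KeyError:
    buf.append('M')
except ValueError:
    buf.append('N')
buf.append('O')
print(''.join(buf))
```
NO

ValueError is caught by its specific handler, not KeyError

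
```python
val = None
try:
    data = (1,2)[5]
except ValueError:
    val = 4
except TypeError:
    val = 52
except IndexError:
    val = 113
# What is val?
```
113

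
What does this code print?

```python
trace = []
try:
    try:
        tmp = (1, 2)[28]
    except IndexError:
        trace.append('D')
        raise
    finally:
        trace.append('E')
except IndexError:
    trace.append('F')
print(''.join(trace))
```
DEF

finally runs before re-raised exception propagates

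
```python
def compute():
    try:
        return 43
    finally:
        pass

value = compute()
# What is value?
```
43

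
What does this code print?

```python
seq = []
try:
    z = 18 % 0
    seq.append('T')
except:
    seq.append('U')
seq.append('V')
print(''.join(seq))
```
UV

Exception raised in try, caught by bare except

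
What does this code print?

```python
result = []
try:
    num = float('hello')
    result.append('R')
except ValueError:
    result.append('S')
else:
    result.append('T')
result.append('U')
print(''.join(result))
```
SU

else block skipped when exception is caught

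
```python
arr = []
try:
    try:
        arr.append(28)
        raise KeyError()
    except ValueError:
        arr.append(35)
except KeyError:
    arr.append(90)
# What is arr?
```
[28, 90]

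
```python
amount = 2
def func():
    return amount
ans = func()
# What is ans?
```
2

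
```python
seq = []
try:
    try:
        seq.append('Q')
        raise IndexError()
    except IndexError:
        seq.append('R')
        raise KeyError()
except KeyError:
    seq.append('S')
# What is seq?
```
['Q', 'R', 'S']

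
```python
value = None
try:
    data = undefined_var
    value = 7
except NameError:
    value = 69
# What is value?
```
69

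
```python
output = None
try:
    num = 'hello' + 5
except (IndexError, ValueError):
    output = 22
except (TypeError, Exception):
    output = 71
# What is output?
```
71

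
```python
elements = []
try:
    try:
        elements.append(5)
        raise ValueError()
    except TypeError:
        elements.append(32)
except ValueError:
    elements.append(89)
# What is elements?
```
[5, 89]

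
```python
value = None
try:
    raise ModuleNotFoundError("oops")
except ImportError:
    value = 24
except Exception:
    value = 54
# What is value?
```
24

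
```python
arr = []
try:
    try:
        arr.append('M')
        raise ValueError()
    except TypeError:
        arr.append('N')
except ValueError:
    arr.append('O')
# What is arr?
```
['M', 'O']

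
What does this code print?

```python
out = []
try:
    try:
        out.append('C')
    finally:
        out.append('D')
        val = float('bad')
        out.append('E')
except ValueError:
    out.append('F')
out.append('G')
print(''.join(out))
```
CDFG

Exception in inner finally caught by outer except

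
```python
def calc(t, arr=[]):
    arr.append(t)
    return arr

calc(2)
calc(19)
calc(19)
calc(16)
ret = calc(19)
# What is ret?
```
[2, 19, 19, 16, 19]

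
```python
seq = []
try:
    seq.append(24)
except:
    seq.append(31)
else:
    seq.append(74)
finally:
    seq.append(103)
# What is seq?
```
[24, 74, 103]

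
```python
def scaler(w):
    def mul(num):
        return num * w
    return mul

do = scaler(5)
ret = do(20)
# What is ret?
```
100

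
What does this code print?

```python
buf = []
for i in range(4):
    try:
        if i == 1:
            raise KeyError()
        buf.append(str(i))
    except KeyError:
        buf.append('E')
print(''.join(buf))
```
0E23

Exception on i=1 caught, loop continues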